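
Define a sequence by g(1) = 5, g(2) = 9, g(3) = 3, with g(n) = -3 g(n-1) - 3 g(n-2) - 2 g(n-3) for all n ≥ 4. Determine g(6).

g(4) = -3*3 - 3*9 - 2*5 = -46
g(5) = -3*(-46) - 3*3 - 2*9 = 111
g(6) = -3*111 - 3*(-46) - 2*3 = -201

-201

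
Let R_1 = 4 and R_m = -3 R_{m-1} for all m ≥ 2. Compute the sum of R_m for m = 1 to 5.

R_2 = -3*4 = -12
R_3 = -3*(-12) = 36
R_4 = -3*36 = -108
R_5 = -3*(-108) = 324
Sum = 4 + (-12) + 36 + (-108) + 324 = 244

244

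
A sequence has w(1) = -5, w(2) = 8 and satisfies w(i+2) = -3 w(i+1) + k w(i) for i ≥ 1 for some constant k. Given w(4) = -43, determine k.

-5

w(3) = -24 - 5k
w(4) = 72 + 23k
So 72 + 23k = -43, giving k = -5.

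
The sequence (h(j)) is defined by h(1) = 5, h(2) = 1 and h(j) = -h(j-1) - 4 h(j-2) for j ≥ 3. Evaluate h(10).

-2551

h(3) = -1 - 4(5) = -21
h(4) = -(-21) - 4(1) = 17
h(5) = -17 - 4(-21) = 67
h(6) = -67 - 4(17) = -135
h(7) = -(-135) - 4(67) = -133
h(8) = -(-133) - 4(-135) = 673
h(9) = -673 - 4(-133) = -141
h(10) = -(-141) - 4(673) = -2551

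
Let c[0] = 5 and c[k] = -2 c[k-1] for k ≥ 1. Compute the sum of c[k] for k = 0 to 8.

855

c[1] = -2*5 = -10
c[2] = -2*(-10) = 20
c[3] = -2*20 = -40
c[4] = -2*(-40) = 80
c[5] = -2*80 = -160
c[6] = -2*(-160) = 320
c[7] = -2*320 = -640
c[8] = -2*(-640) = 1280
Sum = 5 + (-10) + 20 + (-40) + 80 + (-160) + 320 + (-640) + 1280 = 855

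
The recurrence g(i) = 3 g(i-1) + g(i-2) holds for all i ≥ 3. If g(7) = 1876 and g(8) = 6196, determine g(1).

Rearranging, g(i-2) = g(i) - 3 g(i-1).
g(6) = 6196 - 3*1876 = 568
g(5) = 1876 - 3*568 = 172
g(4) = 568 - 3*172 = 52
g(3) = 172 - 3*52 = 16
g(2) = 52 - 3*16 = 4
g(1) = 16 - 3*4 = 4

4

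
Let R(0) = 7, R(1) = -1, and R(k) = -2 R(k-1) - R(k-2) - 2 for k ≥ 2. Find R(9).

55

R(2) = -2(-1) - 7 - 2 = -7
R(3) = -2(-7) - (-1) - 2 = 13
R(4) = -2(13) - (-7) - 2 = -21
R(5) = -2(-21) - 13 - 2 = 27
R(6) = -2(27) - (-21) - 2 = -35
R(7) = -2(-35) - 27 - 2 = 41
R(8) = -2(41) - (-35) - 2 = -49
R(9) = -2(-49) - 41 - 2 = 55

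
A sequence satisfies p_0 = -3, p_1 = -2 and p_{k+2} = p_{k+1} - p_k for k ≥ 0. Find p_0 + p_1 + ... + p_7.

p_2 = (-2) - (-3) = 1
p_3 = 1 - (-2) = 3
p_4 = 3 - 1 = 2
p_5 = 2 - 3 = -1
p_6 = (-1) - 2 = -3
p_7 = (-3) - (-1) = -2
Sum = (-3) + (-2) + 1 + 3 + 2 + (-1) + (-3) + (-2) = -5

-5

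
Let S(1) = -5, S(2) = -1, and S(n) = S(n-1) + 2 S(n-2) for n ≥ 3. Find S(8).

-253

S(3) = (-1) + 2·(-5) = -11
S(4) = (-11) + 2·(-1) = -13
S(5) = (-13) + 2·(-11) = -35
S(6) = (-35) + 2·(-13) = -61
S(7) = (-61) + 2·(-35) = -131
S(8) = (-131) + 2·(-61) = -253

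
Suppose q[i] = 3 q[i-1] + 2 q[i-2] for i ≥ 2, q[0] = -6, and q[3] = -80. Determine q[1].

-4

Let q[1] = y.
q[2] = -12 + 3y
q[3] = -36 + 11y
So -36 + 11y = -80, giving y = -4.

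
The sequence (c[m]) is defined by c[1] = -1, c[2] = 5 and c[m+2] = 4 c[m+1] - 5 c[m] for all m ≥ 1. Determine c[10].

-7675

c[3] = 4(5) - 5(-1) = 25
c[4] = 4(25) - 5(5) = 75
c[5] = 4(75) - 5(25) = 175
c[6] = 4(175) - 5(75) = 325
c[7] = 4(325) - 5(175) = 425
c[8] = 4(425) - 5(325) = 75
c[9] = 4(75) - 5(425) = -1825
c[10] = 4(-1825) - 5(75) = -7675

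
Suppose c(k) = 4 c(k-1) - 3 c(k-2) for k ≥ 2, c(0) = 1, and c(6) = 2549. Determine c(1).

Let c(1) = x.
c(2) = -3 + 4x
c(3) = -12 + 13x
c(4) = -39 + 40x
c(5) = -120 + 121x
c(6) = -363 + 364x
So -363 + 364x = 2549, giving x = 8.

8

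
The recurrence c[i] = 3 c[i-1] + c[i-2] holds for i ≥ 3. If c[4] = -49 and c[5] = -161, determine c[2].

-7

Rearranging, c[i-2] = c[i] - 3 c[i-1].
c[3] = -161 - 3·(-49) = -14
c[2] = -49 - 3·(-14) = -7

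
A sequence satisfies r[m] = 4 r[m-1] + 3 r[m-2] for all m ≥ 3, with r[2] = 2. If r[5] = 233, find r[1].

1

Let r[1] = w.
r[3] = 8 + 3w
r[4] = 38 + 12w
r[5] = 176 + 57w
So 176 + 57w = 233, giving w = 1.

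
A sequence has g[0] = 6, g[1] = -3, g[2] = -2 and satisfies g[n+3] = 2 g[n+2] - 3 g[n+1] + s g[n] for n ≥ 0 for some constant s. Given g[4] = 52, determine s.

g[3] = 5 + 6s
g[4] = 16 + 9s
So 16 + 9s = 52, giving s = 4.

4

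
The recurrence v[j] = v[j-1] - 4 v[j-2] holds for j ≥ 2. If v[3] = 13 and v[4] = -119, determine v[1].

5

Rearranging, v[j-2] = (v[j] - v[j-1]) / -4.
v[2] = (-119 - 13) / -4 = -132/-4 = 33
v[1] = (13 - 33) / -4 = -20/-4 = 5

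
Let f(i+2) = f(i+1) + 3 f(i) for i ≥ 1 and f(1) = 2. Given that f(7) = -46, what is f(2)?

-4

Let f(2) = y.
f(3) = 6 + y
f(4) = 6 + 4y
f(5) = 24 + 7y
f(6) = 42 + 19y
f(7) = 114 + 40y
So 114 + 40y = -46, giving y = -4.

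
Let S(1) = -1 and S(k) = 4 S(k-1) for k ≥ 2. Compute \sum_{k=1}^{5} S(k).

S(2) = 4(-1) = -4
S(3) = 4(-4) = -16
S(4) = 4(-16) = -64
S(5) = 4(-64) = -256
Sum = (-1) + (-4) + (-16) + (-64) + (-256) = -341

-341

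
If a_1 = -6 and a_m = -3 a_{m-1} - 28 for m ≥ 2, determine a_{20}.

The fixed point is -28/(1 + 3) = -7, so a_m + 7 = -3(a_{m-1} + 7).
Hence a_m = 1·(-3)^{m-1} - 7.
a_{20} = 1·(-3)^{19} - 7 = 1·-1162261467 - 7 = -1162261474.

-1162261474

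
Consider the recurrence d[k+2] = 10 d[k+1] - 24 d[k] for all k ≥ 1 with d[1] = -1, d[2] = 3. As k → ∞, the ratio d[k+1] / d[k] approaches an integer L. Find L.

The characteristic equation is r^2 - 10r + 24 = 0, which factors as (r - 6)(r - 4) = 0.
So the roots are 6 and 4. Since |6| > |4| and the coefficient of 6^k is non-zero, the ratio tends to 6.

6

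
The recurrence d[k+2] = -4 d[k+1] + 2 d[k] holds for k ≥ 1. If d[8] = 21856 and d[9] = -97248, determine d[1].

2

Rearranging, d[k-2] = (d[k] + 4 d[k-1]) / 2.
d[7] = (-97248 + 4(21856)) / 2 = -9824/2 = -4912
d[6] = (21856 + 4(-4912)) / 2 = 2208/2 = 1104
d[5] = (-4912 + 4(1104)) / 2 = -496/2 = -248
d[4] = (1104 + 4(-248)) / 2 = 112/2 = 56
d[3] = (-248 + 4(56)) / 2 = -24/2 = -12
d[2] = (56 + 4(-12)) / 2 = 8/2 = 4
d[1] = (-12 + 4(4)) / 2 = 4/2 = 2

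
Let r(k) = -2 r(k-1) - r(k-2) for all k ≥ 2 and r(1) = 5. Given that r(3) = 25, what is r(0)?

5

Let r(0) = w.
r(2) = -10 - w
r(3) = 15 + 2w
So 15 + 2w = 25, giving w = 5.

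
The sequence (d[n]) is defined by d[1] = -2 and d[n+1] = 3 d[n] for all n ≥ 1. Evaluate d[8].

-4374

d[2] = 3*(-2) = -6
d[3] = 3*(-6) = -18
d[4] = 3*(-18) = -54
d[5] = 3*(-54) = -162
d[6] = 3*(-162) = -486
d[7] = 3*(-486) = -1458
d[8] = 3*(-1458) = -4374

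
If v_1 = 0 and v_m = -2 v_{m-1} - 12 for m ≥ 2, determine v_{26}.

-134217732

The fixed point is -12/(1 + 2) = -4, so v_m + 4 = -2(v_{m-1} + 4).
Hence v_m = 4·(-2)^{m-1} - 4.
v_{26} = 4·(-2)^{25} - 4 = 4·-33554432 - 4 = -134217732.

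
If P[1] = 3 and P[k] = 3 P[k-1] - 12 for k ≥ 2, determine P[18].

-387420483

The fixed point is -12/(1 - 3) = 6, so P[k] - 6 = 3(P[k-1] - 6).
Hence P[k] = -3·3^{k-1} + 6.
P[18] = -3·3^{17} + 6 = -3·129140163 + 6 = -387420483.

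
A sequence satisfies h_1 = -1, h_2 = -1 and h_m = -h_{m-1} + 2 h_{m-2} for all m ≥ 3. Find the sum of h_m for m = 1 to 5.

h_3 = -(-1) + 2(-1) = -1
h_4 = -(-1) + 2(-1) = -1
h_5 = -(-1) + 2(-1) = -1
Sum = (-1) + (-1) + (-1) + (-1) + (-1) = -5

-5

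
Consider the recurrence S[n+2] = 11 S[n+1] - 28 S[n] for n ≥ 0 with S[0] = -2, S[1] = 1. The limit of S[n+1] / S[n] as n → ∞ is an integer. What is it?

7

The characteristic equation is r^2 - 11r + 28 = 0, which factors as (r - 7)(r - 4) = 0.
So the roots are 7 and 4. Since |7| > |4| and the coefficient of 7^n is non-zero, the ratio tends to 7.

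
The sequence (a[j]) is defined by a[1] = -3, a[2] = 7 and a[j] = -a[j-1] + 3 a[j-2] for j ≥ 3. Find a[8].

a[3] = -7 + 3·(-3) = -16
a[4] = -(-16) + 3·7 = 37
a[5] = -37 + 3·(-16) = -85
a[6] = -(-85) + 3·37 = 196
a[7] = -196 + 3·(-85) = -451
a[8] = -(-451) + 3·196 = 1039

1039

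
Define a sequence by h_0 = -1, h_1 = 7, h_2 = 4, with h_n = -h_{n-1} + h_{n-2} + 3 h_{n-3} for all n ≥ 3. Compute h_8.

h_3 = -4 + 7 + 3(-1) = 0
h_4 = -0 + 4 + 3(7) = 25
h_5 = -25 + 0 + 3(4) = -13
h_6 = -(-13) + 25 + 3(0) = 38
h_7 = -38 + (-13) + 3(25) = 24
h_8 = -24 + 38 + 3(-13) = -25

-25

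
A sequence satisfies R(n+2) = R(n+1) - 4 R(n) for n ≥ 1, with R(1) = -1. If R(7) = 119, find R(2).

3

Let R(2) = v.
R(3) = 4 + v
R(4) = 4 - 3v
R(5) = -12 - 7v
R(6) = -28 + 5v
R(7) = 20 + 33v
So 20 + 33v = 119, giving v = 3.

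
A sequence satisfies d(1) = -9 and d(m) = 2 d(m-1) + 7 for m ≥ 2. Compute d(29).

The fixed point is 7/(1 - 2) = -7, so d(m) + 7 = 2(d(m-1) + 7).
Hence d(m) = -2·2^{m-1} - 7.
d(29) = -2·2^{28} - 7 = -2·268435456 - 7 = -536870919.

-536870919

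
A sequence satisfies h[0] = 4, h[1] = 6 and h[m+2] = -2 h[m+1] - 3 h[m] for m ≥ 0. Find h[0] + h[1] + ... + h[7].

h[2] = -2*6 - 3*4 = -24
h[3] = -2*(-24) - 3*6 = 30
h[4] = -2*30 - 3*(-24) = 12
h[5] = -2*12 - 3*30 = -114
h[6] = -2*(-114) - 3*12 = 192
h[7] = -2*192 - 3*(-114) = -42
Sum = 4 + 6 + (-24) + 30 + 12 + (-114) + 192 + (-42) = 64

64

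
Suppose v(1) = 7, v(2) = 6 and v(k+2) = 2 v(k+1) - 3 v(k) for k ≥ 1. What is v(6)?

18

v(3) = 2·6 - 3·7 = -9
v(4) = 2·(-9) - 3·6 = -36
v(5) = 2·(-36) - 3·(-9) = -45
v(6) = 2·(-45) - 3·(-36) = 18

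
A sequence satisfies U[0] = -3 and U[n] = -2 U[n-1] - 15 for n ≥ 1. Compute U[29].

-1073741829

The fixed point is -15/(1 + 2) = -5, so U[n] + 5 = -2(U[n-1] + 5).
Hence U[n] = 2·(-2)^n - 5.
U[29] = 2·(-2)^{29} - 5 = 2·-536870912 - 5 = -1073741829.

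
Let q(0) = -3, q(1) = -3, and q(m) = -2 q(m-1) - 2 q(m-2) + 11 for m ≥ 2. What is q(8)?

-81

q(2) = -2·(-3) - 2·(-3) + 11 = 23
q(3) = -2·23 - 2·(-3) + 11 = -29
q(4) = -2·(-29) - 2·23 + 11 = 23
q(5) = -2·23 - 2·(-29) + 11 = 23
q(6) = -2·23 - 2·23 + 11 = -81
q(7) = -2·(-81) - 2·23 + 11 = 127
q(8) = -2·127 - 2·(-81) + 11 = -81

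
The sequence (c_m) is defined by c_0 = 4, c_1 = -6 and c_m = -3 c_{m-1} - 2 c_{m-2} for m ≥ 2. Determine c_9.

-1026

c_2 = -3(-6) - 2(4) = 10
c_3 = -3(10) - 2(-6) = -18
c_4 = -3(-18) - 2(10) = 34
c_5 = -3(34) - 2(-18) = -66
c_6 = -3(-66) - 2(34) = 130
c_7 = -3(130) - 2(-66) = -258
c_8 = -3(-258) - 2(130) = 514
c_9 = -3(514) - 2(-258) = -1026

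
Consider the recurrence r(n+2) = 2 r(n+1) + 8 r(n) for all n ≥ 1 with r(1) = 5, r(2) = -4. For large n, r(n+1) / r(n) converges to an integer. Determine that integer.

4

The characteristic equation is r^2 - 2r - 8 = 0, which factors as (r - 4)(r + 2) = 0.
So the roots are 4 and -2. Since |4| > |-2| and the coefficient of 4^n is non-zero, the ratio tends to 4.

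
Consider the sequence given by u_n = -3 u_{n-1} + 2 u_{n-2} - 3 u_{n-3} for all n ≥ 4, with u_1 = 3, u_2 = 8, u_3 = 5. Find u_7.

u_4 = -3(5) + 2(8) - 3(3) = -8
u_5 = -3(-8) + 2(5) - 3(8) = 10
u_6 = -3(10) + 2(-8) - 3(5) = -61
u_7 = -3(-61) + 2(10) - 3(-8) = 227

227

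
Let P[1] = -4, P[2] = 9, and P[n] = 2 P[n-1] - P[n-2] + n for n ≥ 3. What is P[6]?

P[3] = 2·9 - (-4) + 3 = 25
P[4] = 2·25 - 9 + 4 = 45
P[5] = 2·45 - 25 + 5 = 70
P[6] = 2·70 - 45 + 6 = 101

101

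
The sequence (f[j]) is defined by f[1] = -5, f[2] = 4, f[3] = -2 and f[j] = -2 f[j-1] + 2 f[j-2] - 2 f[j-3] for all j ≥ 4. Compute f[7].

f[4] = -2·(-2) + 2·4 - 2·(-5) = 22
f[5] = -2·22 + 2·(-2) - 2·4 = -56
f[6] = -2·(-56) + 2·22 - 2·(-2) = 160
f[7] = -2·160 + 2·(-56) - 2·22 = -476

-476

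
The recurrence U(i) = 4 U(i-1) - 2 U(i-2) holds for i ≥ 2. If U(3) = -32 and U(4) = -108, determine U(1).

-4

Rearranging, U(i-2) = (U(i) - 4 U(i-1)) / -2.
U(2) = (-108 - 4(-32)) / -2 = 20/-2 = -10
U(1) = (-32 - 4(-10)) / -2 = 8/-2 = -4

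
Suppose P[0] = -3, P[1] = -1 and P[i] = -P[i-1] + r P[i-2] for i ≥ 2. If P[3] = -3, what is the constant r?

-1

P[2] = 1 - 3r
P[3] = -1 + 2r
So -1 + 2r = -3, giving r = -1.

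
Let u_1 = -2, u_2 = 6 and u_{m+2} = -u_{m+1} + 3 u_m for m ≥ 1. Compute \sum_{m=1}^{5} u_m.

-44

u_3 = -6 + 3(-2) = -12
u_4 = -(-12) + 3(6) = 30
u_5 = -30 + 3(-12) = -66
Sum = (-2) + 6 + (-12) + 30 + (-66) = -44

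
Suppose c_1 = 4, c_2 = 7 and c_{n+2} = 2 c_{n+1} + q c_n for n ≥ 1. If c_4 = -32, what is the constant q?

-4

c_3 = 14 + 4q
c_4 = 28 + 15q
So 28 + 15q = -32, giving q = -4.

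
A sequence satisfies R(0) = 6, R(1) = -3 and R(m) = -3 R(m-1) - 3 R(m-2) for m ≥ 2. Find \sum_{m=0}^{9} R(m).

R(2) = -3(-3) - 3(6) = -9
R(3) = -3(-9) - 3(-3) = 36
R(4) = -3(36) - 3(-9) = -81
R(5) = -3(-81) - 3(36) = 135
R(6) = -3(135) - 3(-81) = -162
R(7) = -3(-162) - 3(135) = 81
R(8) = -3(81) - 3(-162) = 243
R(9) = -3(243) - 3(81) = -972
Sum = 6 + (-3) + (-9) + 36 + (-81) + 135 + (-162) + 81 + 243 + (-972) = -726

-726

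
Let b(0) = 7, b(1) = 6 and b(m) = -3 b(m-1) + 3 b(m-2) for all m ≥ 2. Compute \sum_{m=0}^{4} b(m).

b(2) = -3(6) + 3(7) = 3
b(3) = -3(3) + 3(6) = 9
b(4) = -3(9) + 3(3) = -18
Sum = 7 + 6 + 3 + 9 + (-18) = 7

7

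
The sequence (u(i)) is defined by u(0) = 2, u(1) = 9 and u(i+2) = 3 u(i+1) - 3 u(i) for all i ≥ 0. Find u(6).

u(2) = 3*9 - 3*2 = 21
u(3) = 3*21 - 3*9 = 36
u(4) = 3*36 - 3*21 = 45
u(5) = 3*45 - 3*36 = 27
u(6) = 3*27 - 3*45 = -54

-54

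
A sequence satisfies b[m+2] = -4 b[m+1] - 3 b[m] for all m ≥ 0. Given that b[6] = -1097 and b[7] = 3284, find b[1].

8

Rearranging, b[m-2] = (b[m] + 4 b[m-1]) / -3.
b[5] = (3284 + 4(-1097)) / -3 = -1104/-3 = 368
b[4] = (-1097 + 4(368)) / -3 = 375/-3 = -125
b[3] = (368 + 4(-125)) / -3 = -132/-3 = 44
b[2] = (-125 + 4(44)) / -3 = 51/-3 = -17
b[1] = (44 + 4(-17)) / -3 = -24/-3 = 8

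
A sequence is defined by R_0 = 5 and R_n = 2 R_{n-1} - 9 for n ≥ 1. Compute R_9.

R_1 = 2*5 - 9 = 1
R_2 = 2*1 - 9 = -7
R_3 = 2*(-7) - 9 = -23
R_4 = 2*(-23) - 9 = -55
R_5 = 2*(-55) - 9 = -119
R_6 = 2*(-119) - 9 = -247
R_7 = 2*(-247) - 9 = -503
R_8 = 2*(-503) - 9 = -1015
R_9 = 2*(-1015) - 9 = -2039

-2039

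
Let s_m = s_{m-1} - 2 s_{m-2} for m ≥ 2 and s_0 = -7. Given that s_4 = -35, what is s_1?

Let s_1 = z.
s_2 = 14 + z
s_3 = 14 - z
s_4 = -14 - 3z
So -14 - 3z = -35, giving z = 7.

7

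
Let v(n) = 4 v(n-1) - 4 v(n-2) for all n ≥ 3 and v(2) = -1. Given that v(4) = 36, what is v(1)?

Let v(1) = y.
v(3) = -4 - 4y
v(4) = -12 - 16y
So -12 - 16y = 36, giving y = -3.

-3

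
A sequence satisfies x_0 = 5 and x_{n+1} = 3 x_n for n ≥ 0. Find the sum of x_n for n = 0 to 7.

x_1 = 3·5 = 15
x_2 = 3·15 = 45
x_3 = 3·45 = 135
x_4 = 3·135 = 405
x_5 = 3·405 = 1215
x_6 = 3·1215 = 3645
x_7 = 3·3645 = 10935
Sum = 5 + 15 + 45 + 135 + 405 + 1215 + 3645 + 10935 = 16400

16400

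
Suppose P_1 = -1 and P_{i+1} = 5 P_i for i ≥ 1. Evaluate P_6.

-3125

P_2 = 5(-1) = -5
P_3 = 5(-5) = -25
P_4 = 5(-25) = -125
P_5 = 5(-125) = -625
P_6 = 5(-625) = -3125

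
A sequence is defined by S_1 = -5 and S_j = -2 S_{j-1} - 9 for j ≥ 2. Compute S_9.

S_2 = -2·(-5) - 9 = 1
S_3 = -2·1 - 9 = -11
S_4 = -2·(-11) - 9 = 13
S_5 = -2·13 - 9 = -35
S_6 = -2·(-35) - 9 = 61
S_7 = -2·61 - 9 = -131
S_8 = -2·(-131) - 9 = 253
S_9 = -2·253 - 9 = -515

-515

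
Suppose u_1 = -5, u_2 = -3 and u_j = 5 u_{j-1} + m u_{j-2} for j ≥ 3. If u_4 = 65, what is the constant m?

u_3 = -15 - 5m
u_4 = -75 - 28m
So -75 - 28m = 65, giving m = -5.

-5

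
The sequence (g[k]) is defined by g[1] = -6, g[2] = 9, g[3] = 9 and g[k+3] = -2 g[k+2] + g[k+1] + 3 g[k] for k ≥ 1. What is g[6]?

g[4] = -2(9) + 9 + 3(-6) = -27
g[5] = -2(-27) + 9 + 3(9) = 90
g[6] = -2(90) + (-27) + 3(9) = -180

-180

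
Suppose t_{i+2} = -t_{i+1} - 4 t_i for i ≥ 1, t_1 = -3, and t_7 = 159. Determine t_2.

Let t_2 = y.
t_3 = 12 - y
t_4 = -12 - 3y
t_5 = -36 + 7y
t_6 = 84 + 5y
t_7 = 60 - 33y
So 60 - 33y = 159, giving y = -3.

-3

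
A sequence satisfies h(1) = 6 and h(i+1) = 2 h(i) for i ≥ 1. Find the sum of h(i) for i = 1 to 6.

378

h(2) = 2(6) = 12
h(3) = 2(12) = 24
h(4) = 2(24) = 48
h(5) = 2(48) = 96
h(6) = 2(96) = 192
Sum = 6 + 12 + 24 + 48 + 96 + 192 = 378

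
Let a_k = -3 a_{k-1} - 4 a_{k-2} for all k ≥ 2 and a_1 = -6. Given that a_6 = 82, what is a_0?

Let a_0 = w.
a_2 = 18 - 4w
a_3 = -30 + 12w
a_4 = 18 - 20w
a_5 = 66 + 12w
a_6 = -270 + 44w
So -270 + 44w = 82, giving w = 8.

8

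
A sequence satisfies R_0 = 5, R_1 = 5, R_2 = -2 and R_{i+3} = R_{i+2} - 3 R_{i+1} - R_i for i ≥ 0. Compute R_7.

R_3 = (-2) - 3(5) - 5 = -22
R_4 = (-22) - 3(-2) - 5 = -21
R_5 = (-21) - 3(-22) - (-2) = 47
R_6 = 47 - 3(-21) - (-22) = 132
R_7 = 132 - 3(47) - (-21) = 12

12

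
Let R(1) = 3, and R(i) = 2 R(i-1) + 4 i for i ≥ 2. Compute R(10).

7632

R(2) = 2(3) + 8 = 14
R(3) = 2(14) + 12 = 40
R(4) = 2(40) + 16 = 96
R(5) = 2(96) + 20 = 212
R(6) = 2(212) + 24 = 448
R(7) = 2(448) + 28 = 924
R(8) = 2(924) + 32 = 1880
R(9) = 2(1880) + 36 = 3796
R(10) = 2(3796) + 40 = 7632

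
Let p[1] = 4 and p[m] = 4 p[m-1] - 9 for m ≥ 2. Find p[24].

The fixed point is -9/(1 - 4) = 3, so p[m] - 3 = 4(p[m-1] - 3).
Hence p[m] = 1·4^{m-1} + 3.
p[24] = 1·4^{23} + 3 = 1·70368744177664 + 3 = 70368744177667.

70368744177667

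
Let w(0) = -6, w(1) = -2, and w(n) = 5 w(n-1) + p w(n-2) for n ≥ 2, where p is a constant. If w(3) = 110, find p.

-5

w(2) = -10 - 6p
w(3) = -50 - 32p
So -50 - 32p = 110, giving p = -5.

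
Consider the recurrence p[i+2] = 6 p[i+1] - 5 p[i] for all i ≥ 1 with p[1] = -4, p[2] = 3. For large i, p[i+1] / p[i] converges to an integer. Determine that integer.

5

The characteristic equation is r^2 - 6r + 5 = 0, which factors as (r - 5)(r - 1) = 0.
So the roots are 5 and 1. Since |5| > |1| and the coefficient of 5^i is non-zero, the ratio tends to 5.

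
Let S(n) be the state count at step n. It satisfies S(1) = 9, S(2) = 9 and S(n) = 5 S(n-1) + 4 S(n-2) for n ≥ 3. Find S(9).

2670849

S(3) = 5(9) + 4(9) = 81
S(4) = 5(81) + 4(9) = 441
S(5) = 5(441) + 4(81) = 2529
S(6) = 5(2529) + 4(441) = 14409
S(7) = 5(14409) + 4(2529) = 82161
S(8) = 5(82161) + 4(14409) = 468441
S(9) = 5(468441) + 4(82161) = 2670849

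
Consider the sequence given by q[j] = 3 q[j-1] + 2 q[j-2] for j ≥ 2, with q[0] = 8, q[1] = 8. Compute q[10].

q[2] = 3·8 + 2·8 = 40
q[3] = 3·40 + 2·8 = 136
q[4] = 3·136 + 2·40 = 488
q[5] = 3·488 + 2·136 = 1736
q[6] = 3·1736 + 2·488 = 6184
q[7] = 3·6184 + 2·1736 = 22024
q[8] = 3·22024 + 2·6184 = 78440
q[9] = 3·78440 + 2·22024 = 279368
q[10] = 3·279368 + 2·78440 = 994984

994984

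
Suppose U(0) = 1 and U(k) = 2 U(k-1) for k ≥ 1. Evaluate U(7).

U(1) = 2(1) = 2
U(2) = 2(2) = 4
U(3) = 2(4) = 8
U(4) = 2(8) = 16
U(5) = 2(16) = 32
U(6) = 2(32) = 64
U(7) = 2(64) = 128

128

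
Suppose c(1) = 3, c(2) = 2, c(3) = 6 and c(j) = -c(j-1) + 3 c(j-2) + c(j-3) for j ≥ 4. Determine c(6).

-2

c(4) = -6 + 3*2 + 3 = 3
c(5) = -3 + 3*6 + 2 = 17
c(6) = -17 + 3*3 + 6 = -2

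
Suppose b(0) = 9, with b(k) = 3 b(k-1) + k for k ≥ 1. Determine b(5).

2366

b(1) = 3·9 + 1 = 28
b(2) = 3·28 + 2 = 86
b(3) = 3·86 + 3 = 261
b(4) = 3·261 + 4 = 787
b(5) = 3·787 + 5 = 2366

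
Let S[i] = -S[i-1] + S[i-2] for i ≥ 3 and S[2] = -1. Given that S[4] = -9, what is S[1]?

Let S[1] = w.
S[3] = 1 + w
S[4] = -2 - w
So -2 - w = -9, giving w = 7.

7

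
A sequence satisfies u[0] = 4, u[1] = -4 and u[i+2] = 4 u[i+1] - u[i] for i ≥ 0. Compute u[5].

-1060

u[2] = 4(-4) - 4 = -20
u[3] = 4(-20) - (-4) = -76
u[4] = 4(-76) - (-20) = -284
u[5] = 4(-284) - (-76) = -1060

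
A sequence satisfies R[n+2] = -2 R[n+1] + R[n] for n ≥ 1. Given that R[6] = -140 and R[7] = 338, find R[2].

-4

Rearranging, R[n-2] = R[n] + 2 R[n-1].
R[5] = 338 + 2(-140) = 58
R[4] = -140 + 2(58) = -24
R[3] = 58 + 2(-24) = 10
R[2] = -24 + 2(10) = -4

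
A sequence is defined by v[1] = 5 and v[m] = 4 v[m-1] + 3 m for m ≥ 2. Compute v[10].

1922378

v[2] = 4*5 + 6 = 26
v[3] = 4*26 + 9 = 113
v[4] = 4*113 + 12 = 464
v[5] = 4*464 + 15 = 1871
v[6] = 4*1871 + 18 = 7502
v[7] = 4*7502 + 21 = 30029
v[8] = 4*30029 + 24 = 120140
v[9] = 4*120140 + 27 = 480587
v[10] = 4*480587 + 30 = 1922378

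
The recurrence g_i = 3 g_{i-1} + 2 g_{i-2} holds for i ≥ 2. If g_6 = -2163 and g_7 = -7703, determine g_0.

-6

Rearranging, g_{i-2} = (g_i - 3 g_{i-1}) / 2.
g_5 = (-7703 - 3*(-2163)) / 2 = -1214/2 = -607
g_4 = (-2163 - 3*(-607)) / 2 = -342/2 = -171
g_3 = (-607 - 3*(-171)) / 2 = -94/2 = -47
g_2 = (-171 - 3*(-47)) / 2 = -30/2 = -15
g_1 = (-47 - 3*(-15)) / 2 = -2/2 = -1
g_0 = (-15 - 3*(-1)) / 2 = -12/2 = -6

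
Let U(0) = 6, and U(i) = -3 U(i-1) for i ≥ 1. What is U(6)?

4374

U(1) = -3·6 = -18
U(2) = -3·(-18) = 54
U(3) = -3·54 = -162
U(4) = -3·(-162) = 486
U(5) = -3·486 = -1458
U(6) = -3·(-1458) = 4374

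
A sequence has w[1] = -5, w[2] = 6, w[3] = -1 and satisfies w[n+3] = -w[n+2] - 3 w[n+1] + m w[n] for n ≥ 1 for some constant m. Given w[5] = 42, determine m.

2

w[4] = -17 - 5m
w[5] = 20 + 11m
So 20 + 11m = 42, giving m = 2.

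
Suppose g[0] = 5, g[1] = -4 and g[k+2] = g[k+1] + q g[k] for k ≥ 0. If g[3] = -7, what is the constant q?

g[2] = -4 + 5q
g[3] = -4 + q
So -4 + q = -7, giving q = -3.

-3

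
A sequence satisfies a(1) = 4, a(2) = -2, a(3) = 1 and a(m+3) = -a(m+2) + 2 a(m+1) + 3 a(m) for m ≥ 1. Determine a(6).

a(4) = -1 + 2(-2) + 3(4) = 7
a(5) = -7 + 2(1) + 3(-2) = -11
a(6) = -(-11) + 2(7) + 3(1) = 28

28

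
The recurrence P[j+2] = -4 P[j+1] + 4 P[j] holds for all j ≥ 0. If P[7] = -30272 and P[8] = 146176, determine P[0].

7

Rearranging, P[j-2] = (P[j] + 4 P[j-1]) / 4.
P[6] = (146176 + 4*(-30272)) / 4 = 25088/4 = 6272
P[5] = (-30272 + 4*6272) / 4 = -5184/4 = -1296
P[4] = (6272 + 4*(-1296)) / 4 = 1088/4 = 272
P[3] = (-1296 + 4*272) / 4 = -208/4 = -52
P[2] = (272 + 4*(-52)) / 4 = 64/4 = 16
P[1] = (-52 + 4*16) / 4 = 12/4 = 3
P[0] = (16 + 4*3) / 4 = 28/4 = 7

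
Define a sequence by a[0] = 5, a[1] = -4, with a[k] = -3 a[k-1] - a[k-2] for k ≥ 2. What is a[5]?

a[2] = -3(-4) - 5 = 7
a[3] = -3(7) - (-4) = -17
a[4] = -3(-17) - 7 = 44
a[5] = -3(44) - (-17) = -115

-115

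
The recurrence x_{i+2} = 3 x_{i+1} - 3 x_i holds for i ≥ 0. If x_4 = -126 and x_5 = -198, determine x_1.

Rearranging, x_{i-2} = (x_i - 3 x_{i-1}) / -3.
x_3 = (-198 - 3*(-126)) / -3 = 180/-3 = -60
x_2 = (-126 - 3*(-60)) / -3 = 54/-3 = -18
x_1 = (-60 - 3*(-18)) / -3 = -6/-3 = 2

2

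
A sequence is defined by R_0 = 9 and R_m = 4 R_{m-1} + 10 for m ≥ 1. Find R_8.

R_1 = 4(9) + 10 = 46
R_2 = 4(46) + 10 = 194
R_3 = 4(194) + 10 = 786
R_4 = 4(786) + 10 = 3154
R_5 = 4(3154) + 10 = 12626
R_6 = 4(12626) + 10 = 50514
R_7 = 4(50514) + 10 = 202066
R_8 = 4(202066) + 10 = 808274

808274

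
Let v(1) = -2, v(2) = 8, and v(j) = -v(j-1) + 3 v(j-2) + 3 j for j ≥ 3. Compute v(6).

182

v(3) = -8 + 3·(-2) + 9 = -5
v(4) = -(-5) + 3·8 + 12 = 41
v(5) = -41 + 3·(-5) + 15 = -41
v(6) = -(-41) + 3·41 + 18 = 182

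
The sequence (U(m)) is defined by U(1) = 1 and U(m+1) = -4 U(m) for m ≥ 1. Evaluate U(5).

256

U(2) = -4·1 = -4
U(3) = -4·(-4) = 16
U(4) = -4·16 = -64
U(5) = -4·(-64) = 256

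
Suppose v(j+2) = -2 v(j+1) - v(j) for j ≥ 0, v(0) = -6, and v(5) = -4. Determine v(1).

4

Let v(1) = x.
v(2) = 6 - 2x
v(3) = -12 + 3x
v(4) = 18 - 4x
v(5) = -24 + 5x
So -24 + 5x = -4, giving x = 4.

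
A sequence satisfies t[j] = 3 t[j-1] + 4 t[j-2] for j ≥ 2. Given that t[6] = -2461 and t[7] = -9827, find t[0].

Rearranging, t[j-2] = (t[j] - 3 t[j-1]) / 4.
t[5] = (-9827 - 3(-2461)) / 4 = -2444/4 = -611
t[4] = (-2461 - 3(-611)) / 4 = -628/4 = -157
t[3] = (-611 - 3(-157)) / 4 = -140/4 = -35
t[2] = (-157 - 3(-35)) / 4 = -52/4 = -13
t[1] = (-35 - 3(-13)) / 4 = 4/4 = 1
t[0] = (-13 - 3(1)) / 4 = -16/4 = -4

-4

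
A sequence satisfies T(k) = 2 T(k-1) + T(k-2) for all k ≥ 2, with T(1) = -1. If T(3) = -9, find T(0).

Let T(0) = z.
T(2) = -2 + z
T(3) = -5 + 2z
So -5 + 2z = -9, giving z = -2.

-2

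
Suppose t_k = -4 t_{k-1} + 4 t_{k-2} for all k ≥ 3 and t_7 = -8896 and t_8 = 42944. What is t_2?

Rearranging, t_{k-2} = (t_k + 4 t_{k-1}) / 4.
t_6 = (42944 + 4·(-8896)) / 4 = 7360/4 = 1840
t_5 = (-8896 + 4·1840) / 4 = -1536/4 = -384
t_4 = (1840 + 4·(-384)) / 4 = 304/4 = 76
t_3 = (-384 + 4·76) / 4 = -80/4 = -20
t_2 = (76 + 4·(-20)) / 4 = -4/4 = -1

-1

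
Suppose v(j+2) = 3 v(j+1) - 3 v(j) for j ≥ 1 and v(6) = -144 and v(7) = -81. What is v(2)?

-7

Rearranging, v(j-2) = (v(j) - 3 v(j-1)) / -3.
v(5) = (-81 - 3*(-144)) / -3 = 351/-3 = -117
v(4) = (-144 - 3*(-117)) / -3 = 207/-3 = -69
v(3) = (-117 - 3*(-69)) / -3 = 90/-3 = -30
v(2) = (-69 - 3*(-30)) / -3 = 21/-3 = -7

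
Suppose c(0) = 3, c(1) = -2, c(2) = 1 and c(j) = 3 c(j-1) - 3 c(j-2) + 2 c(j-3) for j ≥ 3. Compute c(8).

505

c(3) = 3*1 - 3*(-2) + 2*3 = 15
c(4) = 3*15 - 3*1 + 2*(-2) = 38
c(5) = 3*38 - 3*15 + 2*1 = 71
c(6) = 3*71 - 3*38 + 2*15 = 129
c(7) = 3*129 - 3*71 + 2*38 = 250
c(8) = 3*250 - 3*129 + 2*71 = 505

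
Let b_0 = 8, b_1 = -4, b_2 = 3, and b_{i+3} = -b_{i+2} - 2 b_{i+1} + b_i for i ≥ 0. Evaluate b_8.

-36

b_3 = -3 - 2*(-4) + 8 = 13
b_4 = -13 - 2*3 + (-4) = -23
b_5 = -(-23) - 2*13 + 3 = 0
b_6 = -0 - 2*(-23) + 13 = 59
b_7 = -59 - 2*0 + (-23) = -82
b_8 = -(-82) - 2*59 + 0 = -36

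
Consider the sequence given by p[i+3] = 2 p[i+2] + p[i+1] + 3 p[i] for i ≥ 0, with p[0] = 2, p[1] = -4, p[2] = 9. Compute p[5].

p[3] = 2·9 + (-4) + 3·2 = 20
p[4] = 2·20 + 9 + 3·(-4) = 37
p[5] = 2·37 + 20 + 3·9 = 121

121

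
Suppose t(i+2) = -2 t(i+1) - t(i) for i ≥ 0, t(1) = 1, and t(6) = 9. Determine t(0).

-3

Let t(0) = w.
t(2) = -2 - w
t(3) = 3 + 2w
t(4) = -4 - 3w
t(5) = 5 + 4w
t(6) = -6 - 5w
So -6 - 5w = 9, giving w = -3.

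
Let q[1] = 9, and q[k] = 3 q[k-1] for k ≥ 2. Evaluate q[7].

6561

q[2] = 3·9 = 27
q[3] = 3·27 = 81
q[4] = 3·81 = 243
q[5] = 3·243 = 729
q[6] = 3·729 = 2187
q[7] = 3·2187 = 6561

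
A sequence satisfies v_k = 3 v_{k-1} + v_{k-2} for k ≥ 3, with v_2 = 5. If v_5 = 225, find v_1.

Let v_1 = w.
v_3 = 15 + w
v_4 = 50 + 3w
v_5 = 165 + 10w
So 165 + 10w = 225, giving w = 6.

6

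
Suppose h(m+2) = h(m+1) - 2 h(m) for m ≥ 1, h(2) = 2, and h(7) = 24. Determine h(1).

7

Let h(1) = y.
h(3) = 2 - 2y
h(4) = -2 - 2y
h(5) = -6 + 2y
h(6) = -2 + 6y
h(7) = 10 + 2y
So 10 + 2y = 24, giving y = 7.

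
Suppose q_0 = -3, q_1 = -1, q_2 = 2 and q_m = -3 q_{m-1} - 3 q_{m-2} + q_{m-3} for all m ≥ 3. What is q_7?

50

q_3 = -3*2 - 3*(-1) + (-3) = -6
q_4 = -3*(-6) - 3*2 + (-1) = 11
q_5 = -3*11 - 3*(-6) + 2 = -13
q_6 = -3*(-13) - 3*11 + (-6) = 0
q_7 = -3*0 - 3*(-13) + 11 = 50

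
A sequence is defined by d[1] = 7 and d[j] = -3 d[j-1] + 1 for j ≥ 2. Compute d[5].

547

d[2] = -3*7 + 1 = -20
d[3] = -3*(-20) + 1 = 61
d[4] = -3*61 + 1 = -182
d[5] = -3*(-182) + 1 = 547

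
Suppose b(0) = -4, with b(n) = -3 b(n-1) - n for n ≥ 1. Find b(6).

-2781

b(1) = -3*(-4) - 1 = 11
b(2) = -3*11 - 2 = -35
b(3) = -3*(-35) - 3 = 102
b(4) = -3*102 - 4 = -310
b(5) = -3*(-310) - 5 = 925
b(6) = -3*925 - 6 = -2781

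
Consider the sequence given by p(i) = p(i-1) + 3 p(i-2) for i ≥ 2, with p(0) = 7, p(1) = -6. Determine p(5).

p(2) = (-6) + 3·7 = 15
p(3) = 15 + 3·(-6) = -3
p(4) = (-3) + 3·15 = 42
p(5) = 42 + 3·(-3) = 33

33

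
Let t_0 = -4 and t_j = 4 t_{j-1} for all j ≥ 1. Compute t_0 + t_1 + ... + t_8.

t_1 = 4·(-4) = -16
t_2 = 4·(-16) = -64
t_3 = 4·(-64) = -256
t_4 = 4·(-256) = -1024
t_5 = 4·(-1024) = -4096
t_6 = 4·(-4096) = -16384
t_7 = 4·(-16384) = -65536
t_8 = 4·(-65536) = -262144
Sum = (-4) + (-16) + (-64) + (-256) + (-1024) + (-4096) + (-16384) + (-65536) + (-262144) = -349524

-349524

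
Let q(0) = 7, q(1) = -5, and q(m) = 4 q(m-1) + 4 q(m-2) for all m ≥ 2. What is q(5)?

368

q(2) = 4(-5) + 4(7) = 8
q(3) = 4(8) + 4(-5) = 12
q(4) = 4(12) + 4(8) = 80
q(5) = 4(80) + 4(12) = 368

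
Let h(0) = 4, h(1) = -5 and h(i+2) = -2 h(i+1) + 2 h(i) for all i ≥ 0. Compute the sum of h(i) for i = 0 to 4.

h(2) = -2·(-5) + 2·4 = 18
h(3) = -2·18 + 2·(-5) = -46
h(4) = -2·(-46) + 2·18 = 128
Sum = 4 + (-5) + 18 + (-46) + 128 = 99

99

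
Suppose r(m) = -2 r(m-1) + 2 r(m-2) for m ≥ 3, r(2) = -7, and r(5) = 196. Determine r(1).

7

Let r(1) = v.
r(3) = 14 + 2v
r(4) = -42 - 4v
r(5) = 112 + 12v
So 112 + 12v = 196, giving v = 7.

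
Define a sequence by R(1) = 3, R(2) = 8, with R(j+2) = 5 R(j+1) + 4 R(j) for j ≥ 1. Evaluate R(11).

R(3) = 5·8 + 4·3 = 52
R(4) = 5·52 + 4·8 = 292
R(5) = 5·292 + 4·52 = 1668
R(6) = 5·1668 + 4·292 = 9508
R(7) = 5·9508 + 4·1668 = 54212
R(8) = 5·54212 + 4·9508 = 309092
R(9) = 5·309092 + 4·54212 = 1762308
R(10) = 5·1762308 + 4·309092 = 10047908
R(11) = 5·10047908 + 4·1762308 = 57288772

57288772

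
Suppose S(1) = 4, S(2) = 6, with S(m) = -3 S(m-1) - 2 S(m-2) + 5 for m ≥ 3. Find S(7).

S(3) = -3(6) - 2(4) + 5 = -21
S(4) = -3(-21) - 2(6) + 5 = 56
S(5) = -3(56) - 2(-21) + 5 = -121
S(6) = -3(-121) - 2(56) + 5 = 256
S(7) = -3(256) - 2(-121) + 5 = -521

-521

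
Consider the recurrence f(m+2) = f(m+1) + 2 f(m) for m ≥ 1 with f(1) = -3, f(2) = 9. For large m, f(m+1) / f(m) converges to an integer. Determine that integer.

2

The characteristic equation is r^2 - r - 2 = 0, which factors as (r - 2)(r + 1) = 0.
So the roots are 2 and -1. Since |2| > |-1| and the coefficient of 2^m is non-zero, the ratio tends to 2.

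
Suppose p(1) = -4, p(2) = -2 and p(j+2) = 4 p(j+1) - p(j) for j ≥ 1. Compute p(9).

p(3) = 4·(-2) - (-4) = -4
p(4) = 4·(-4) - (-2) = -14
p(5) = 4·(-14) - (-4) = -52
p(6) = 4·(-52) - (-14) = -194
p(7) = 4·(-194) - (-52) = -724
p(8) = 4·(-724) - (-194) = -2702
p(9) = 4·(-2702) - (-724) = -10084

-10084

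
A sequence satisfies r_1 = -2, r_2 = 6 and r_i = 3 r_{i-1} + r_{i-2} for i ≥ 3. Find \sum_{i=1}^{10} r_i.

100346

r_3 = 3(6) + (-2) = 16
r_4 = 3(16) + 6 = 54
r_5 = 3(54) + 16 = 178
r_6 = 3(178) + 54 = 588
r_7 = 3(588) + 178 = 1942
r_8 = 3(1942) + 588 = 6414
r_9 = 3(6414) + 1942 = 21184
r_{10} = 3(21184) + 6414 = 69966
Sum = (-2) + 6 + 16 + 54 + 178 + 588 + 1942 + 6414 + 21184 + 69966 = 100346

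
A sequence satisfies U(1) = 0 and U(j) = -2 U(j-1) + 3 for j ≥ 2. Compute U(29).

-268435455

The fixed point is 3/(1 + 2) = 1, so U(j) - 1 = -2(U(j-1) - 1).
Hence U(j) = -1·(-2)^{j-1} + 1.
U(29) = -1·(-2)^{28} + 1 = -1·268435456 + 1 = -268435455.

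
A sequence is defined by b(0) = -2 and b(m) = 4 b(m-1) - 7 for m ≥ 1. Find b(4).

b(1) = 4·(-2) - 7 = -15
b(2) = 4·(-15) - 7 = -67
b(3) = 4·(-67) - 7 = -275
b(4) = 4·(-275) - 7 = -1107

-1107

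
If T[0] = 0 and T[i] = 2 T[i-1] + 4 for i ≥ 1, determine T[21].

8388604

The fixed point is 4/(1 - 2) = -4, so T[i] + 4 = 2(T[i-1] + 4).
Hence T[i] = 4·2^i - 4.
T[21] = 4·2^{21} - 4 = 4·2097152 - 4 = 8388604.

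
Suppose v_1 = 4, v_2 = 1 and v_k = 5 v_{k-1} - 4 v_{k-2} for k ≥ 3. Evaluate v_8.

v_3 = 5·1 - 4·4 = -11
v_4 = 5·(-11) - 4·1 = -59
v_5 = 5·(-59) - 4·(-11) = -251
v_6 = 5·(-251) - 4·(-59) = -1019
v_7 = 5·(-1019) - 4·(-251) = -4091
v_8 = 5·(-4091) - 4·(-1019) = -16379

-16379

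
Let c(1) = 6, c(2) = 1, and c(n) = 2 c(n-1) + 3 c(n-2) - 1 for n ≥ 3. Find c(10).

c(3) = 2(1) + 3(6) - 1 = 19
c(4) = 2(19) + 3(1) - 1 = 40
c(5) = 2(40) + 3(19) - 1 = 136
c(6) = 2(136) + 3(40) - 1 = 391
c(7) = 2(391) + 3(136) - 1 = 1189
c(8) = 2(1189) + 3(391) - 1 = 3550
c(9) = 2(3550) + 3(1189) - 1 = 10666
c(10) = 2(10666) + 3(3550) - 1 = 31981

31981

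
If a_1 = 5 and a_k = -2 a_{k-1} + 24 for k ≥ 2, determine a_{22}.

6291464

The fixed point is 24/(1 + 2) = 8, so a_k - 8 = -2(a_{k-1} - 8).
Hence a_k = -3·(-2)^{k-1} + 8.
a_{22} = -3·(-2)^{21} + 8 = -3·-2097152 + 8 = 6291464.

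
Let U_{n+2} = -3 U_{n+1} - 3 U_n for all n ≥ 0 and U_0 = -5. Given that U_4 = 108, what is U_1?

-2

Let U_1 = w.
U_2 = 15 - 3w
U_3 = -45 + 6w
U_4 = 90 - 9w
So 90 - 9w = 108, giving w = -2.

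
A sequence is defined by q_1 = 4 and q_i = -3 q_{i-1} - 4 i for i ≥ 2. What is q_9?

37716

q_2 = -3*4 - 8 = -20
q_3 = -3*(-20) - 12 = 48
q_4 = -3*48 - 16 = -160
q_5 = -3*(-160) - 20 = 460
q_6 = -3*460 - 24 = -1404
q_7 = -3*(-1404) - 28 = 4184
q_8 = -3*4184 - 32 = -12584
q_9 = -3*(-12584) - 36 = 37716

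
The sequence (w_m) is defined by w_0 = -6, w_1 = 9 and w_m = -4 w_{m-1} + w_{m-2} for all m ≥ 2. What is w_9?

1022985

w_2 = -4(9) + (-6) = -42
w_3 = -4(-42) + 9 = 177
w_4 = -4(177) + (-42) = -750
w_5 = -4(-750) + 177 = 3177
w_6 = -4(3177) + (-750) = -13458
w_7 = -4(-13458) + 3177 = 57009
w_8 = -4(57009) + (-13458) = -241494
w_9 = -4(-241494) + 57009 = 1022985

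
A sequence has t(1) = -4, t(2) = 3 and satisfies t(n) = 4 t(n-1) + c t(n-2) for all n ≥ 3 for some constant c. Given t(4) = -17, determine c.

5

t(3) = 12 - 4c
t(4) = 48 - 13c
So 48 - 13c = -17, giving c = 5.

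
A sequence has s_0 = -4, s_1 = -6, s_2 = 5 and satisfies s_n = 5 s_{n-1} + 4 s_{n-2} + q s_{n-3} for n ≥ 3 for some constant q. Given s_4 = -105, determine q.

s_3 = 1 - 4q
s_4 = 25 - 26q
So 25 - 26q = -105, giving q = 5.

5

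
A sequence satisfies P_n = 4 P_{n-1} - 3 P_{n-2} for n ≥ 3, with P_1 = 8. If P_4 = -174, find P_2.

Let P_2 = v.
P_3 = -24 + 4v
P_4 = -96 + 13v
So -96 + 13v = -174, giving v = -6.

-6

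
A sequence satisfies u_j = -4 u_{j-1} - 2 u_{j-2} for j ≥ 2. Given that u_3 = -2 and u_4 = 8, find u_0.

-2

Rearranging, u_{j-2} = (u_j + 4 u_{j-1}) / -2.
u_2 = (8 + 4·(-2)) / -2 = 0/-2 = 0
u_1 = (-2 + 4·0) / -2 = -2/-2 = 1
u_0 = (0 + 4·1) / -2 = 4/-2 = -2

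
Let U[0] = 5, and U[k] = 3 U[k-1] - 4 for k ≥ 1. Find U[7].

U[1] = 3(5) - 4 = 11
U[2] = 3(11) - 4 = 29
U[3] = 3(29) - 4 = 83
U[4] = 3(83) - 4 = 245
U[5] = 3(245) - 4 = 731
U[6] = 3(731) - 4 = 2189
U[7] = 3(2189) - 4 = 6563

6563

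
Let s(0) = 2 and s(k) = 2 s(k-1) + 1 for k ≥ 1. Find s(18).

786431

The fixed point is 1/(1 - 2) = -1, so s(k) + 1 = 2(s(k-1) + 1).
Hence s(k) = 3·2^k - 1.
s(18) = 3·2^{18} - 1 = 3·262144 - 1 = 786431.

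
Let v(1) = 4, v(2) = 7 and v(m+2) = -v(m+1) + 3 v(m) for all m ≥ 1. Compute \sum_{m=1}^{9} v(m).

v(3) = -7 + 3·4 = 5
v(4) = -5 + 3·7 = 16
v(5) = -16 + 3·5 = -1
v(6) = -(-1) + 3·16 = 49
v(7) = -49 + 3·(-1) = -52
v(8) = -(-52) + 3·49 = 199
v(9) = -199 + 3·(-52) = -355
Sum = 4 + 7 + 5 + 16 + (-1) + 49 + (-52) + 199 + (-355) = -128

-128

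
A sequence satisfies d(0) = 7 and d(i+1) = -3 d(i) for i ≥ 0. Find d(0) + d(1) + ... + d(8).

d(1) = -3*7 = -21
d(2) = -3*(-21) = 63
d(3) = -3*63 = -189
d(4) = -3*(-189) = 567
d(5) = -3*567 = -1701
d(6) = -3*(-1701) = 5103
d(7) = -3*5103 = -15309
d(8) = -3*(-15309) = 45927
Sum = 7 + (-21) + 63 + (-189) + 567 + (-1701) + 5103 + (-15309) + 45927 = 34447

34447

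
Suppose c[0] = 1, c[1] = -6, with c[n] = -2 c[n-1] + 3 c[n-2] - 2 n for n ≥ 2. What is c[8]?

10025

c[2] = -2·(-6) + 3·1 - 4 = 11
c[3] = -2·11 + 3·(-6) - 6 = -46
c[4] = -2·(-46) + 3·11 - 8 = 117
c[5] = -2·117 + 3·(-46) - 10 = -382
c[6] = -2·(-382) + 3·117 - 12 = 1103
c[7] = -2·1103 + 3·(-382) - 14 = -3366
c[8] = -2·(-3366) + 3·1103 - 16 = 10025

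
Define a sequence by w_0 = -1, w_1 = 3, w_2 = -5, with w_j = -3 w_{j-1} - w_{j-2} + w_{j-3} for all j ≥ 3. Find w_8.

-817

w_3 = -3*(-5) - 3 + (-1) = 11
w_4 = -3*11 - (-5) + 3 = -25
w_5 = -3*(-25) - 11 + (-5) = 59
w_6 = -3*59 - (-25) + 11 = -141
w_7 = -3*(-141) - 59 + (-25) = 339
w_8 = -3*339 - (-141) + 59 = -817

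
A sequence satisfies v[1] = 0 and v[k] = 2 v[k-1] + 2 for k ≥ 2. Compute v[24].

The fixed point is 2/(1 - 2) = -2, so v[k] + 2 = 2(v[k-1] + 2).
Hence v[k] = 2·2^{k-1} - 2.
v[24] = 2·2^{23} - 2 = 2·8388608 - 2 = 16777214.

16777214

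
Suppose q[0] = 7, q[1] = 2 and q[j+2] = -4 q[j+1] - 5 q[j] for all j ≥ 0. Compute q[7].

q[2] = -4*2 - 5*7 = -43
q[3] = -4*(-43) - 5*2 = 162
q[4] = -4*162 - 5*(-43) = -433
q[5] = -4*(-433) - 5*162 = 922
q[6] = -4*922 - 5*(-433) = -1523
q[7] = -4*(-1523) - 5*922 = 1482

1482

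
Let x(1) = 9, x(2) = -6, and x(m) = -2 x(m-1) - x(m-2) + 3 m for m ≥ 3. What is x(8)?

x(3) = -2·(-6) - 9 + 9 = 12
x(4) = -2·12 - (-6) + 12 = -6
x(5) = -2·(-6) - 12 + 15 = 15
x(6) = -2·15 - (-6) + 18 = -6
x(7) = -2·(-6) - 15 + 21 = 18
x(8) = -2·18 - (-6) + 24 = -6

-6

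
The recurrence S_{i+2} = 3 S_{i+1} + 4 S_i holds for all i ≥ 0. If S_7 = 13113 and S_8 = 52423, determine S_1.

9

Rearranging, S_{i-2} = (S_i - 3 S_{i-1}) / 4.
S_6 = (52423 - 3*13113) / 4 = 13084/4 = 3271
S_5 = (13113 - 3*3271) / 4 = 3300/4 = 825
S_4 = (3271 - 3*825) / 4 = 796/4 = 199
S_3 = (825 - 3*199) / 4 = 228/4 = 57
S_2 = (199 - 3*57) / 4 = 28/4 = 7
S_1 = (57 - 3*7) / 4 = 36/4 = 9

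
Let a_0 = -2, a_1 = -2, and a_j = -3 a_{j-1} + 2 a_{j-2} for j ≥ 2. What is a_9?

-19610

a_2 = -3·(-2) + 2·(-2) = 2
a_3 = -3·2 + 2·(-2) = -10
a_4 = -3·(-10) + 2·2 = 34
a_5 = -3·34 + 2·(-10) = -122
a_6 = -3·(-122) + 2·34 = 434
a_7 = -3·434 + 2·(-122) = -1546
a_8 = -3·(-1546) + 2·434 = 5506
a_9 = -3·5506 + 2·(-1546) = -19610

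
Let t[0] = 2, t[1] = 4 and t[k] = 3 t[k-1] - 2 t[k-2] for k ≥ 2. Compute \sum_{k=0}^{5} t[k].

t[2] = 3*4 - 2*2 = 8
t[3] = 3*8 - 2*4 = 16
t[4] = 3*16 - 2*8 = 32
t[5] = 3*32 - 2*16 = 64
Sum = 2 + 4 + 8 + 16 + 32 + 64 = 126

126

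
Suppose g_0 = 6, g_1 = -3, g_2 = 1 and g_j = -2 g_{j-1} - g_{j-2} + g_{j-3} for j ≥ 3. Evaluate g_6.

-35

g_3 = -2(1) - (-3) + 6 = 7
g_4 = -2(7) - 1 + (-3) = -18
g_5 = -2(-18) - 7 + 1 = 30
g_6 = -2(30) - (-18) + 7 = -35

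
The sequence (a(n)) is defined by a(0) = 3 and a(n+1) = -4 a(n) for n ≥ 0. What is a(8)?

a(1) = -4(3) = -12
a(2) = -4(-12) = 48
a(3) = -4(48) = -192
a(4) = -4(-192) = 768
a(5) = -4(768) = -3072
a(6) = -4(-3072) = 12288
a(7) = -4(12288) = -49152
a(8) = -4(-49152) = 196608

196608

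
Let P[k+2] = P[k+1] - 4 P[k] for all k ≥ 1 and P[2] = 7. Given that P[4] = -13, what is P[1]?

Let P[1] = x.
P[3] = 7 - 4x
P[4] = -21 - 4x
So -21 - 4x = -13, giving x = -2.

-2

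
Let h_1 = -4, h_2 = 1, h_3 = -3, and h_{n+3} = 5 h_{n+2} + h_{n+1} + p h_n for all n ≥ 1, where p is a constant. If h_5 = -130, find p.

3

h_4 = -14 - 4p
h_5 = -73 - 19p
So -73 - 19p = -130, giving p = 3.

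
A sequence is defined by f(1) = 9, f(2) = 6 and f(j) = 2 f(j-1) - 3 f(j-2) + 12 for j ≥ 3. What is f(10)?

f(3) = 2(6) - 3(9) + 12 = -3
f(4) = 2(-3) - 3(6) + 12 = -12
f(5) = 2(-12) - 3(-3) + 12 = -3
f(6) = 2(-3) - 3(-12) + 12 = 42
f(7) = 2(42) - 3(-3) + 12 = 105
f(8) = 2(105) - 3(42) + 12 = 96
f(9) = 2(96) - 3(105) + 12 = -111
f(10) = 2(-111) - 3(96) + 12 = -498

-498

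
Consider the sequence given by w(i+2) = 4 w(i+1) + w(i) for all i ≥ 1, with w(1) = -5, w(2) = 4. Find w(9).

w(3) = 4·4 + (-5) = 11
w(4) = 4·11 + 4 = 48
w(5) = 4·48 + 11 = 203
w(6) = 4·203 + 48 = 860
w(7) = 4·860 + 203 = 3643
w(8) = 4·3643 + 860 = 15432
w(9) = 4·15432 + 3643 = 65371

65371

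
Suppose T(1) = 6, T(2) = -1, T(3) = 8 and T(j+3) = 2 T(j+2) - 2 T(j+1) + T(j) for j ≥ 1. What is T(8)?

-1

T(4) = 2·8 - 2·(-1) + 6 = 24
T(5) = 2·24 - 2·8 + (-1) = 31
T(6) = 2·31 - 2·24 + 8 = 22
T(7) = 2·22 - 2·31 + 24 = 6
T(8) = 2·6 - 2·22 + 31 = -1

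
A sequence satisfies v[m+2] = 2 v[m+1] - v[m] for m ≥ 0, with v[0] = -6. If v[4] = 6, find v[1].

-3

Let v[1] = z.
v[2] = 6 + 2z
v[3] = 12 + 3z
v[4] = 18 + 4z
So 18 + 4z = 6, giving z = -3.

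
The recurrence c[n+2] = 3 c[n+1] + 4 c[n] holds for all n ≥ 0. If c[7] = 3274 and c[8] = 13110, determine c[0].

3

Rearranging, c[n-2] = (c[n] - 3 c[n-1]) / 4.
c[6] = (13110 - 3·3274) / 4 = 3288/4 = 822
c[5] = (3274 - 3·822) / 4 = 808/4 = 202
c[4] = (822 - 3·202) / 4 = 216/4 = 54
c[3] = (202 - 3·54) / 4 = 40/4 = 10
c[2] = (54 - 3·10) / 4 = 24/4 = 6
c[1] = (10 - 3·6) / 4 = -8/4 = -2
c[0] = (6 - 3·(-2)) / 4 = 12/4 = 3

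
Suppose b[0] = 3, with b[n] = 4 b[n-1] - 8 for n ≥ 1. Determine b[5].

b[1] = 4(3) - 8 = 4
b[2] = 4(4) - 8 = 8
b[3] = 4(8) - 8 = 24
b[4] = 4(24) - 8 = 88
b[5] = 4(88) - 8 = 344

344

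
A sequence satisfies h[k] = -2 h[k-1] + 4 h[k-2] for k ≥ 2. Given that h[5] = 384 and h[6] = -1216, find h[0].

Rearranging, h[k-2] = (h[k] + 2 h[k-1]) / 4.
h[4] = (-1216 + 2·384) / 4 = -448/4 = -112
h[3] = (384 + 2·(-112)) / 4 = 160/4 = 40
h[2] = (-112 + 2·40) / 4 = -32/4 = -8
h[1] = (40 + 2·(-8)) / 4 = 24/4 = 6
h[0] = (-8 + 2·6) / 4 = 4/4 = 1

1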